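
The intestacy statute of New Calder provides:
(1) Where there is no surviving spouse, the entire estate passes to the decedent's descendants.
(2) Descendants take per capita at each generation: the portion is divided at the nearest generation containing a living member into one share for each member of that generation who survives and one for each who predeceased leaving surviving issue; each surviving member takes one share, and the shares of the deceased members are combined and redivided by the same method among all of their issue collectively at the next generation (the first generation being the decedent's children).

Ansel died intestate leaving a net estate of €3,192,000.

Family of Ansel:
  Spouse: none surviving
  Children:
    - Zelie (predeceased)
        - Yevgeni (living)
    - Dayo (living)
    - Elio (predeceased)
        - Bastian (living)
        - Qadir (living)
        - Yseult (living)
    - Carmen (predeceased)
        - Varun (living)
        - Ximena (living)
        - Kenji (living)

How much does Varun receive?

The entire €3,192,000 passes to the descendants.
That amount (€3,192,000) is divided at the children's generation into 4 shares of €798,000. Dayo takes €798,000. The 3 shares of the deceased (Zelie, Elio, and Carmen) are combined into a pool of €2,394,000.
That pool (€2,394,000) is divided at the grandchildren's generation equally among Yevgeni, Bastian, Qadir, Yseult, Varun, Ximena, and Kenji: €342,000 each.

Varun receives €342,000.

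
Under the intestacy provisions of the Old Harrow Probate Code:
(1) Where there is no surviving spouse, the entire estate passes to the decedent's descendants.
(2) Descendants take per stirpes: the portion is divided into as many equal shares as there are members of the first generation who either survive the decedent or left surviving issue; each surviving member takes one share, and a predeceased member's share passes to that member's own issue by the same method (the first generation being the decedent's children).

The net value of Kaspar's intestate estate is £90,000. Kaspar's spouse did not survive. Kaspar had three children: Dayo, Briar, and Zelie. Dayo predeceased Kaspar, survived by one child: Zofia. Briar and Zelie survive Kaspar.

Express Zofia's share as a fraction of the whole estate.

Zofia receives 1/3 of the estate.

The entire £90,000 passes to the descendants.
That amount (£90,000) is divided into 3 shares of £30,000: Briar and Zelie each take £30,000; Dayo's £30,000 share passes to Dayo's issue.
Dayo's share (£30,000) passes entirely to Zofia.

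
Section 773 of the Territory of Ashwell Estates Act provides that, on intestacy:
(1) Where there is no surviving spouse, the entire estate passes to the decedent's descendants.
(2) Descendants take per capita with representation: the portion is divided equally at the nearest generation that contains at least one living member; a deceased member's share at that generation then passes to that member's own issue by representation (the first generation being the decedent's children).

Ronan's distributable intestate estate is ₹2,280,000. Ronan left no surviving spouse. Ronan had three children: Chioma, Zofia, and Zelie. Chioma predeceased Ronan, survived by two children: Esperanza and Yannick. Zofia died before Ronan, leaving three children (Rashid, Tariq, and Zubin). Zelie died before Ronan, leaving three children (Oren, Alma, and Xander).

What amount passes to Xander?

Xander receives ₹285,000.

The entire ₹2,280,000 passes to the descendants.
No child survives, so the initial division is made at the grandchildren's generation.
That amount (₹2,280,000) is divided into 8 shares of ₹285,000: Esperanza, Yannick, Rashid, Tariq, Zubin, Oren, Alma, and Xander each take ₹285,000.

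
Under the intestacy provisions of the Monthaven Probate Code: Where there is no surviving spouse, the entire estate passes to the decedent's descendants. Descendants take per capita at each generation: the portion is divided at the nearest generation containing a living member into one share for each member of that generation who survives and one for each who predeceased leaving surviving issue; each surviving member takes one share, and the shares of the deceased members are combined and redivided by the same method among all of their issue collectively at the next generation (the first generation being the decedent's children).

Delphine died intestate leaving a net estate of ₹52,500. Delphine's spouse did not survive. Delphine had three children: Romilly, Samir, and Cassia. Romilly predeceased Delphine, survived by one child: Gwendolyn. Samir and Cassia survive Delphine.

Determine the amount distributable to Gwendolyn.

Gwendolyn receives ₹17,500.

The entire ₹52,500 passes to the descendants.
That amount (₹52,500) is divided at the children's generation into 3 shares of ₹17,500. Samir and Cassia each take ₹17,500. The remaining share for the deceased Romilly (₹17,500) is carried to the next generation.
That pool (₹17,500) passes entirely to Gwendolyn, the sole taker at the grandchildren's generation.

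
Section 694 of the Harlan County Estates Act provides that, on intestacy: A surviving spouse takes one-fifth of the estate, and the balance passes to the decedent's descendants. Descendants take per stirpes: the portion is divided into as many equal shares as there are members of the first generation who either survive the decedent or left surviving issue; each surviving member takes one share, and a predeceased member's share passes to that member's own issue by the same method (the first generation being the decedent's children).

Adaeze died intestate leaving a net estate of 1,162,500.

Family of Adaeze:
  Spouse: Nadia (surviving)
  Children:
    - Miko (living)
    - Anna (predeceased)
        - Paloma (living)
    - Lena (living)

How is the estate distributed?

Nadia: 232,500; Miko: 310,000; Paloma: 310,000; Lena: 310,000

Nadia takes one-fifth of 1,162,500 = 232,500. The remaining 930,000 passes to the descendants.
The descendants' portion (930,000) is divided into 3 shares of 310,000: Miko and Lena each take 310,000; Anna's 310,000 share passes to Anna's issue.
Anna's share (310,000) passes entirely to Paloma.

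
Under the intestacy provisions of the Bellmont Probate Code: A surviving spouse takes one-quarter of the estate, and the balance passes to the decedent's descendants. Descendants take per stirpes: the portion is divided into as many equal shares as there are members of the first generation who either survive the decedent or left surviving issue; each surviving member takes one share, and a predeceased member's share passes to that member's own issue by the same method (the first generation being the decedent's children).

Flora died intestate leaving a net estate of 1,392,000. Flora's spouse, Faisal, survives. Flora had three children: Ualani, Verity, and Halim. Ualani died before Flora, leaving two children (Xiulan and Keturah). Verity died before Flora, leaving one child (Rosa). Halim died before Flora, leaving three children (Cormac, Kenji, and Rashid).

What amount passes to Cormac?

Faisal takes one-quarter of 1,392,000 = 348,000. The remaining 1,044,000 passes to the descendants.
The descendants' portion (1,044,000) is divided into 3 shares of 348,000: Ualani's 348,000 share passes to Ualani's issue; Verity's 348,000 share passes to Verity's issue; Halim's 348,000 share passes to Halim's issue.
Ualani's share (348,000) is divided into 2 shares of 174,000: Xiulan and Keturah each take 174,000.
Verity's share (348,000) passes entirely to Rosa.
Halim's share (348,000) is divided into 3 shares of 116,000: Cormac, Kenji, and Rashid each take 116,000.

Cormac receives 116,000.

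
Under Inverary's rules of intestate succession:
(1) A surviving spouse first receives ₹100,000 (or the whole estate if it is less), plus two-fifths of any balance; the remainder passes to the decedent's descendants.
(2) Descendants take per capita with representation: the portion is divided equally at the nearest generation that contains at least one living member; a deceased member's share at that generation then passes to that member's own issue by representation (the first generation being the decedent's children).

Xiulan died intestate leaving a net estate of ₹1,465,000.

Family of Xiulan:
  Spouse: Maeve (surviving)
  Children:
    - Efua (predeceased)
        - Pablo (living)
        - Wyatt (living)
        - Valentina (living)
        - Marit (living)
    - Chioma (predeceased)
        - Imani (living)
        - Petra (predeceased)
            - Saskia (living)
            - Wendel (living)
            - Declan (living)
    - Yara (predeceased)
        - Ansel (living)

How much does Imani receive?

Maeve first takes ₹100,000, leaving a balance of ₹1,365,000. Maeve then takes two-fifths of the balance (₹546,000), for a total of ₹646,000. The remaining ₹819,000 passes to the descendants.
No child survives, so the initial division is made at the grandchildren's generation.
The descendants' portion (₹819,000) is divided into 7 shares of ₹117,000: Pablo, Wyatt, Valentina, Marit, Imani, and Ansel each take ₹117,000; Petra's ₹117,000 share passes to Petra's issue.
Petra's share (₹117,000) is divided into 3 shares of ₹39,000: Saskia, Wendel, and Declan each take ₹39,000.

Imani receives ₹117,000.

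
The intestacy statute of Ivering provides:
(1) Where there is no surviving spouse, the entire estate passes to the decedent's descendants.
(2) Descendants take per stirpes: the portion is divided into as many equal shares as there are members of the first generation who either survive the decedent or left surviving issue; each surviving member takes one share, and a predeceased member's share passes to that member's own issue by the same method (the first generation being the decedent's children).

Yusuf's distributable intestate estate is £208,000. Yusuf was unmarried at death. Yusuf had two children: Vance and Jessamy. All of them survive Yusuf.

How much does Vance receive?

The entire £208,000 passes to the descendants.
That amount (£208,000) is divided into 2 shares of £104,000: Vance and Jessamy each take £104,000.

Vance receives £104,000.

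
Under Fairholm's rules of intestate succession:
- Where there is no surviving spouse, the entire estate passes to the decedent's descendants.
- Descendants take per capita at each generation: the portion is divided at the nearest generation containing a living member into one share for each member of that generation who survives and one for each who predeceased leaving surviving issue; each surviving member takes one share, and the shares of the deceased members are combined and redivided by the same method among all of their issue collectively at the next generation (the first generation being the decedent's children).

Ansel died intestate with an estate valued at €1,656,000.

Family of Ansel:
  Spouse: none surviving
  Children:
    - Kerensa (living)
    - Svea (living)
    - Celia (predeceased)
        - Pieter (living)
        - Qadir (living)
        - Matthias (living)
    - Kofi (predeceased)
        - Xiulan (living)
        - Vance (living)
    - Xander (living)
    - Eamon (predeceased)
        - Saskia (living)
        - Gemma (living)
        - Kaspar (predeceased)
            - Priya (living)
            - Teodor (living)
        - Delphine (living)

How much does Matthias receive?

Matthias receives €92,000.

The entire €1,656,000 passes to the descendants.
That amount (€1,656,000) is divided at the children's generation into 6 shares of €276,000. Kerensa, Svea, and Xander each take €276,000. The 3 shares of the deceased (Celia, Kofi, and Eamon) are combined into a pool of €828,000.
That pool (€828,000) is divided at the grandchildren's generation into 9 shares of €92,000. Pieter, Qadir, Matthias, Xiulan, Vance, Saskia, Gemma, and Delphine each take €92,000. The remaining share for the deceased Kaspar (€92,000) is carried to the next generation.
That pool (€92,000) is divided at the great-grandchildren's generation equally among Priya and Teodor: €46,000 each.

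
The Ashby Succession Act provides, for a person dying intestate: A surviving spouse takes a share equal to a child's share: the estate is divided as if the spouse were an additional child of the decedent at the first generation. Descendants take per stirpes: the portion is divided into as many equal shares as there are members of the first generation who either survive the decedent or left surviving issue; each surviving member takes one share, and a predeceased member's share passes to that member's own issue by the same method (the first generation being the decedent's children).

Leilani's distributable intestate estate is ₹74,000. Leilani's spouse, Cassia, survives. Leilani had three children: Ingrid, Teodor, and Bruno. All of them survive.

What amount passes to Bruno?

The spouse counts as an additional share at the children's level, so there are 4 primary shares of ₹18,500. Cassia takes one such share (₹18,500).
The children's combined portion (₹55,500) is divided into 3 shares of ₹18,500: Ingrid, Teodor, and Bruno each take ₹18,500.

Bruno receives ₹18,500.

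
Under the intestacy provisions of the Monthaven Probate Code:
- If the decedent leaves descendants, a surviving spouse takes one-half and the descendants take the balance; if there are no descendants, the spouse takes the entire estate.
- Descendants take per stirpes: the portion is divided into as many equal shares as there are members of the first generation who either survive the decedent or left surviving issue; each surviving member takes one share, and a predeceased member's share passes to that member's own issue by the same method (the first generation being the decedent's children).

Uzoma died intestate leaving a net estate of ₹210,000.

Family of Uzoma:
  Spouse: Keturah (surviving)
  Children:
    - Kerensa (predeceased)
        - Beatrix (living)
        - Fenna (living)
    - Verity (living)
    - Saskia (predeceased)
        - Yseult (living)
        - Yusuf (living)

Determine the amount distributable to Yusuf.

Keturah takes one-half of ₹210,000 = ₹105,000. The remaining ₹105,000 passes to the descendants.
The descendants' portion (₹105,000) is divided into 3 shares of ₹35,000: Verity takes ₹35,000; Kerensa's ₹35,000 share passes to Kerensa's issue; Saskia's ₹35,000 share passes to Saskia's issue.
Kerensa's share (₹35,000) is divided into 2 shares of ₹17,500: Beatrix and Fenna each take ₹17,500.
Saskia's share (₹35,000) is divided into 2 shares of ₹17,500: Yseult and Yusuf each take ₹17,500.

Yusuf receives ₹17,500.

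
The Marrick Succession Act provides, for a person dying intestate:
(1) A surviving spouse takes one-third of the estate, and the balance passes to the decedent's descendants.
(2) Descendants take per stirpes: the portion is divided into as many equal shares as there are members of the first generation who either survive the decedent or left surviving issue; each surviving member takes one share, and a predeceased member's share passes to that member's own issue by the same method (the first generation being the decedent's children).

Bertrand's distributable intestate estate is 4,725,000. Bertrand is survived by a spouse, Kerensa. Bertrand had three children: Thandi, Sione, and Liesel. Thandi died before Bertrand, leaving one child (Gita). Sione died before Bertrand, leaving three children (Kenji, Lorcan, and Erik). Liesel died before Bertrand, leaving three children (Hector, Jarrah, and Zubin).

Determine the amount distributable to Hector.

Kerensa takes one-third of 4,725,000 = 1,575,000. The remaining 3,150,000 passes to the descendants.
The descendants' portion (3,150,000) is divided into 3 shares of 1,050,000: Thandi's 1,050,000 share passes to Thandi's issue; Sione's 1,050,000 share passes to Sione's issue; Liesel's 1,050,000 share passes to Liesel's issue.
Thandi's share (1,050,000) passes entirely to Gita.
Sione's share (1,050,000) is divided into 3 shares of 350,000: Kenji, Lorcan, and Erik each take 350,000.
Liesel's share (1,050,000) is divided into 3 shares of 350,000: Hector, Jarrah, and Zubin each take 350,000.

Hector receives 350,000.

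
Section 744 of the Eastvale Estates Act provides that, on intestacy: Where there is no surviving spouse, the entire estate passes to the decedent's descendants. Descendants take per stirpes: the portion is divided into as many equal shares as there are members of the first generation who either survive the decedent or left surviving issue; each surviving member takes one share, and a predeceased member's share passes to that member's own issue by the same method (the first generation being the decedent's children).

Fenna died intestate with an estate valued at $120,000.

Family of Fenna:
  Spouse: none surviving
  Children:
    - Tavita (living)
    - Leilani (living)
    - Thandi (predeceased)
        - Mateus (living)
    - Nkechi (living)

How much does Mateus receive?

Mateus receives $30,000.

The entire $120,000 passes to the descendants.
That amount ($120,000) is divided into 4 shares of $30,000: Tavita, Leilani, and Nkechi each take $30,000; Thandi's $30,000 share passes to Thandi's issue.
Thandi's share ($30,000) passes entirely to Mateus.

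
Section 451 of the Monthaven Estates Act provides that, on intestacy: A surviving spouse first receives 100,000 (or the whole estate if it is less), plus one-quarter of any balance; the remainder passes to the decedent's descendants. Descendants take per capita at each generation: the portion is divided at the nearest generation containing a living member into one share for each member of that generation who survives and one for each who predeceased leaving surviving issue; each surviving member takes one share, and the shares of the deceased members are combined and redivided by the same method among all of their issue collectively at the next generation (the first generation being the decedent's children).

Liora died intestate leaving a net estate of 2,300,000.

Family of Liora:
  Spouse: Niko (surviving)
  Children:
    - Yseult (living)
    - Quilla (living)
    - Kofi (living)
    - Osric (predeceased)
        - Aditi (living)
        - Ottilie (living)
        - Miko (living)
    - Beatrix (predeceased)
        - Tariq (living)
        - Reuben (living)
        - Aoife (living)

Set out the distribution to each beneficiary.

Niko: 650,000; Yseult: 330,000; Quilla: 330,000; Kofi: 330,000; Aditi: 110,000; Ottilie: 110,000; Miko: 110,000; Tariq: 110,000; Reuben: 110,000; Aoife: 110,000

Niko first takes 100,000, leaving a balance of 2,200,000. Niko then takes one-quarter of the balance (550,000), for a total of 650,000. The remaining 1,650,000 passes to the descendants.
The descendants' portion (1,650,000) is divided at the children's generation into 5 shares of 330,000. Yseult, Quilla, and Kofi each take 330,000. The 2 shares of the deceased (Osric and Beatrix) are combined into a pool of 660,000.
That pool (660,000) is divided at the grandchildren's generation equally among Aditi, Ottilie, Miko, Tariq, Reuben, and Aoife: 110,000 each.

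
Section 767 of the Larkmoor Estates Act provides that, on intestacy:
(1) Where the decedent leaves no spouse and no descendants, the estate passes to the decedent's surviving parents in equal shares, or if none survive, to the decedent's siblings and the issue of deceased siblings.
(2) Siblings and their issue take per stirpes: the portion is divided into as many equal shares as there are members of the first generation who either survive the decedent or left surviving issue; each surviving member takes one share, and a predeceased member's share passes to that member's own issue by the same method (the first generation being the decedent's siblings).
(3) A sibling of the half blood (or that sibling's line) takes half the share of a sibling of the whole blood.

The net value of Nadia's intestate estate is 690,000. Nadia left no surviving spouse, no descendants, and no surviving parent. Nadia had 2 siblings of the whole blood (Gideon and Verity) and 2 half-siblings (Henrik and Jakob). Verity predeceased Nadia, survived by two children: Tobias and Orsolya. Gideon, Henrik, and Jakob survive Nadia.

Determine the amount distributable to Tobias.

The entire 690,000 passes to the siblings and their issue.
Counting each half-blood sibling's line as half a unit, there are 3 units in 690,000, so one unit is 230,000. Whole-blood lines (Gideon and Verity) take 230,000 each; half-blood lines (Henrik and Jakob) take 115,000 each.
Verity's share (230,000) is divided into 2 shares of 115,000: Tobias and Orsolya each take 115,000.

Tobias receives 115,000.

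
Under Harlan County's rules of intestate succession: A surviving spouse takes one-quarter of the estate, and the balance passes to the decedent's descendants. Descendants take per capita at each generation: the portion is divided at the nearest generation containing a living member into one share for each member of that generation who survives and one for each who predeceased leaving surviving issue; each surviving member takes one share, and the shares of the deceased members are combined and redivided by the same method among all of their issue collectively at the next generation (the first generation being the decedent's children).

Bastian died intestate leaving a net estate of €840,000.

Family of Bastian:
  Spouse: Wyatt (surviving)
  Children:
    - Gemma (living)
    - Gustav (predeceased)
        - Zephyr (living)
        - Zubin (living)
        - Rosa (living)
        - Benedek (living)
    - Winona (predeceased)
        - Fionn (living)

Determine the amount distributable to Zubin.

Wyatt takes one-quarter of €840,000 = €210,000. The remaining €630,000 passes to the descendants.
The descendants' portion (€630,000) is divided at the children's generation into 3 shares of €210,000. Gemma takes €210,000. The 2 shares of the deceased (Gustav and Winona) are combined into a pool of €420,000.
That pool (€420,000) is divided at the grandchildren's generation equally among Zephyr, Zubin, Rosa, Benedek, and Fionn: €84,000 each.

Zubin receives €84,000.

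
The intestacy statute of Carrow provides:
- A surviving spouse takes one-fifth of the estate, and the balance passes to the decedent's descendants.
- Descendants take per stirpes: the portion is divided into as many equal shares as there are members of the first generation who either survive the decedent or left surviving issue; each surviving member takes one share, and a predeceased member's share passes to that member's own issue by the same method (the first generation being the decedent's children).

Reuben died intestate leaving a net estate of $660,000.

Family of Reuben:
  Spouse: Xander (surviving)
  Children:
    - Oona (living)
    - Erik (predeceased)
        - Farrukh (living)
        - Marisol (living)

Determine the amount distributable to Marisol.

Marisol receives $132,000.

Xander takes one-fifth of $660,000 = $132,000. The remaining $528,000 passes to the descendants.
The descendants' portion ($528,000) is divided into 2 shares of $264,000: Oona takes $264,000; Erik's $264,000 share passes to Erik's issue.
Erik's share ($264,000) is divided into 2 shares of $132,000: Farrukh and Marisol each take $132,000.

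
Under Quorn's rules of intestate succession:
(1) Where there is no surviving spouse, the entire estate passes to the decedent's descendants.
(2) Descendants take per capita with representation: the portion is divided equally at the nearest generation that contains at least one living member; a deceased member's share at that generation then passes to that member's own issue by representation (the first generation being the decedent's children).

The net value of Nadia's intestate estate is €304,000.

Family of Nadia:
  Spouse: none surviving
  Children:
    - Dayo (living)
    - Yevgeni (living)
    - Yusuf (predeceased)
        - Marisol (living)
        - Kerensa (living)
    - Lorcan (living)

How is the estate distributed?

Dayo: €76,000; Yevgeni: €76,000; Marisol: €38,000; Kerensa: €38,000; Lorcan: €76,000

The entire €304,000 passes to the descendants.
That amount (€304,000) is divided into 4 shares of €76,000: Dayo, Yevgeni, and Lorcan each take €76,000; Yusuf's €76,000 share passes to Yusuf's issue.
Yusuf's share (€76,000) is divided into 2 shares of €38,000: Marisol and Kerensa each take €38,000.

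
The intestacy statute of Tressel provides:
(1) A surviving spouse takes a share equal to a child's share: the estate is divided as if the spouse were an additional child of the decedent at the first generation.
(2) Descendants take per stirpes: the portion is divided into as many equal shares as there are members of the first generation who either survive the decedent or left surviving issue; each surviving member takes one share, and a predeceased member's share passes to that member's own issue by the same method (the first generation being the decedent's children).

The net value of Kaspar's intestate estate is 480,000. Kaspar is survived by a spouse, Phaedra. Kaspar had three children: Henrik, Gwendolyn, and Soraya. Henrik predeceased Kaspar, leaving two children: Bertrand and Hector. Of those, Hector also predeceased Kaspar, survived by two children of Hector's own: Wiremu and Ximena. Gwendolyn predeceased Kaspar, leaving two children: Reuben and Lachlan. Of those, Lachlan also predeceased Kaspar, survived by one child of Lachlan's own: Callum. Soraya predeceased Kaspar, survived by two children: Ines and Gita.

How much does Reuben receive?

Reuben receives 60,000.

The spouse counts as an additional share at the children's level, so there are 4 primary shares of 120,000. Phaedra takes one such share (120,000).
The children's combined portion (360,000) is divided into 3 shares of 120,000: Henrik's 120,000 share passes to Henrik's issue; Gwendolyn's 120,000 share passes to Gwendolyn's issue; Soraya's 120,000 share passes to Soraya's issue.
Henrik's share (120,000) is divided into 2 shares of 60,000: Bertrand takes 60,000; Hector's 60,000 share passes to Hector's issue.
Hector's share (60,000) is divided into 2 shares of 30,000: Wiremu and Ximena each take 30,000.
Gwendolyn's share (120,000) is divided into 2 shares of 60,000: Reuben takes 60,000; Lachlan's 60,000 share passes to Lachlan's issue.
Lachlan's share (60,000) passes entirely to Callum.
Soraya's share (120,000) is divided into 2 shares of 60,000: Ines and Gita each take 60,000.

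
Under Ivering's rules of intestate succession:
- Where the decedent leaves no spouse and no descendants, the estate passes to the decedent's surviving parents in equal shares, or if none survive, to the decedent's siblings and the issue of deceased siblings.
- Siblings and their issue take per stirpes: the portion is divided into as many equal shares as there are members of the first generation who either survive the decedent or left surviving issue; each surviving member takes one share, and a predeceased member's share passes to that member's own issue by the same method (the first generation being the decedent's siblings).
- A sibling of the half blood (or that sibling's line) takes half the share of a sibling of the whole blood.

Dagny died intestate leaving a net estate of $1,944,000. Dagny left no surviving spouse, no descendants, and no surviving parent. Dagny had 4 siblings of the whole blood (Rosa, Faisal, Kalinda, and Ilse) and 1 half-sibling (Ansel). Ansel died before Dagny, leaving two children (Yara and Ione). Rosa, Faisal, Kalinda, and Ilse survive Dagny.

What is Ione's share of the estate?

Ione receives $108,000.

The entire $1,944,000 passes to the siblings and their issue.
Counting each half-blood sibling's line as half a unit, there are 9/2 units in $1,944,000, so one unit is $432,000. Whole-blood lines (Rosa, Faisal, Kalinda, and Ilse) take $432,000 each; half-blood lines (Ansel) take $216,000 each.
Ansel's share ($216,000) is divided into 2 shares of $108,000: Yara and Ione each take $108,000.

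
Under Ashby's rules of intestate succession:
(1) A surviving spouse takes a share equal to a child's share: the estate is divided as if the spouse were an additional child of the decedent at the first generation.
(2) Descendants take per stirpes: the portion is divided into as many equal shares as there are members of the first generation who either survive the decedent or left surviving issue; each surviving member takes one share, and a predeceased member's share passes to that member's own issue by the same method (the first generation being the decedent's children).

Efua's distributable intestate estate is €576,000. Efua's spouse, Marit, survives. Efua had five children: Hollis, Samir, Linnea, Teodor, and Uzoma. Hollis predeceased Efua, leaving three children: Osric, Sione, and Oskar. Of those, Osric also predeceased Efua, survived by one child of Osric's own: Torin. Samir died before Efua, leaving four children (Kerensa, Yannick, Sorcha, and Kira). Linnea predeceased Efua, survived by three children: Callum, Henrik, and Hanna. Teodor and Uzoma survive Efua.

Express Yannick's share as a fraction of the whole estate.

Yannick receives 1/24 of the estate.

The spouse counts as an additional share at the children's level, so there are 6 primary shares of €96,000. Marit takes one such share (€96,000).
The children's combined portion (€480,000) is divided into 5 shares of €96,000: Teodor and Uzoma each take €96,000; Hollis's €96,000 share passes to Hollis's issue; Samir's €96,000 share passes to Samir's issue; Linnea's €96,000 share passes to Linnea's issue.
Hollis's share (€96,000) is divided into 3 shares of €32,000: Sione and Oskar each take €32,000; Osric's €32,000 share passes to Osric's issue.
Osric's share (€32,000) passes entirely to Torin.
Samir's share (€96,000) is divided into 4 shares of €24,000: Kerensa, Yannick, Sorcha, and Kira each take €24,000.
Linnea's share (€96,000) is divided into 3 shares of €32,000: Callum, Henrik, and Hanna each take €32,000.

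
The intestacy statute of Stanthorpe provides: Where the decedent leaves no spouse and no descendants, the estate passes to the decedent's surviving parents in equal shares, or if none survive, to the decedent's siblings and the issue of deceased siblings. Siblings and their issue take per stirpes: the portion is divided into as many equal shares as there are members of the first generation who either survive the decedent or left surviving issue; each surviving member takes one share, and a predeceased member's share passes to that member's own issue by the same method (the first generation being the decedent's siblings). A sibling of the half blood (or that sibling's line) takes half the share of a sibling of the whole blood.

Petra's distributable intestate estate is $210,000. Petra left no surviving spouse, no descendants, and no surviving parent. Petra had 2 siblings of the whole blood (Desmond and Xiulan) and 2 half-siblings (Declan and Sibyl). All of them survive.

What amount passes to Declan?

Declan receives $35,000.

The entire $210,000 passes to the siblings and their issue.
Counting each half-blood sibling's line as half a unit, there are 3 units in $210,000, so one unit is $70,000. Whole-blood lines (Desmond and Xiulan) take $70,000 each; half-blood lines (Declan and Sibyl) take $35,000 each.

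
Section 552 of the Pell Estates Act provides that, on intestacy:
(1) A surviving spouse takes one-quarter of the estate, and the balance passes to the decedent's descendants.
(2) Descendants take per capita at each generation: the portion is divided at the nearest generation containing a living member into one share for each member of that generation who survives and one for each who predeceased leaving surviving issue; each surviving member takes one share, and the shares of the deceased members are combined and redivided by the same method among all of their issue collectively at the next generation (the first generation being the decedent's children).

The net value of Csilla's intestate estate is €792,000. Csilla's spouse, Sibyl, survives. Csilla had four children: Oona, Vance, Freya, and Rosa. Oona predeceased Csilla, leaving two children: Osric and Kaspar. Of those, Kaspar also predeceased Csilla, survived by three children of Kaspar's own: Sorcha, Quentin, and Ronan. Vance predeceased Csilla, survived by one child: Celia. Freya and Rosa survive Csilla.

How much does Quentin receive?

Sibyl takes one-quarter of €792,000 = €198,000. The remaining €594,000 passes to the descendants.
The descendants' portion (€594,000) is divided at the children's generation into 4 shares of €148,500. Freya and Rosa each take €148,500. The 2 shares of the deceased (Oona and Vance) are combined into a pool of €297,000.
That pool (€297,000) is divided at the grandchildren's generation into 3 shares of €99,000. Osric and Celia each take €99,000. The remaining share for the deceased Kaspar (€99,000) is carried to the next generation.
That pool (€99,000) is divided at the great-grandchildren's generation equally among Sorcha, Quentin, and Ronan: €33,000 each.

Quentin receives €33,000.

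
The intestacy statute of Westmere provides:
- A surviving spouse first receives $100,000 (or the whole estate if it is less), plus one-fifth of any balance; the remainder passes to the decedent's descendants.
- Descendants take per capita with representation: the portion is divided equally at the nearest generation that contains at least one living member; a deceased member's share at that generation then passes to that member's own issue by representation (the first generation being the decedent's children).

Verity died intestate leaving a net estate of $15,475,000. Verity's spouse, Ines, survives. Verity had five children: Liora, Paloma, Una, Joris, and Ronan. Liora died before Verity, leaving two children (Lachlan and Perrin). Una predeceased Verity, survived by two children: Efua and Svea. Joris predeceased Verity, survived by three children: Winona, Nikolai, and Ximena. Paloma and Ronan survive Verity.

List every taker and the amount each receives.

Ines first takes $100,000, leaving a balance of $15,375,000. Ines then takes one-fifth of the balance ($3,075,000), for a total of $3,175,000. The remaining $12,300,000 passes to the descendants.
The descendants' portion ($12,300,000) is divided into 5 shares of $2,460,000: Paloma and Ronan each take $2,460,000; Liora's $2,460,000 share passes to Liora's issue; Una's $2,460,000 share passes to Una's issue; Joris's $2,460,000 share passes to Joris's issue.
Liora's share ($2,460,000) is divided into 2 shares of $1,230,000: Lachlan and Perrin each take $1,230,000.
Una's share ($2,460,000) is divided into 2 shares of $1,230,000: Efua and Svea each take $1,230,000.
Joris's share ($2,460,000) is divided into 3 shares of $820,000: Winona, Nikolai, and Ximena each take $820,000.

Ines: $3,175,000; Lachlan: $1,230,000; Perrin: $1,230,000; Paloma: $2,460,000; Efua: $1,230,000; Svea: $1,230,000; Winona: $820,000; Nikolai: $820,000; Ximena: $820,000; Ronan: $2,460,000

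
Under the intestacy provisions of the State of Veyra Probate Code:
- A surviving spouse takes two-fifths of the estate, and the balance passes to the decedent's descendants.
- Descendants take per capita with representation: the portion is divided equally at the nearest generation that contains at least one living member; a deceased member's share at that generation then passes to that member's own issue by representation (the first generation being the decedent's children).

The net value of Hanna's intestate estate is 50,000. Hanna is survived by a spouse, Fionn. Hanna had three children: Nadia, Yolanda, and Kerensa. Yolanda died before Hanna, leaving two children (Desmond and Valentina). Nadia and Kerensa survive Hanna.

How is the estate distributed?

Fionn: 20,000; Nadia: 10,000; Desmond: 5,000; Valentina: 5,000; Kerensa: 10,000

Fionn takes two-fifths of 50,000 = 20,000. The remaining 30,000 passes to the descendants.
The descendants' portion (30,000) is divided into 3 shares of 10,000: Nadia and Kerensa each take 10,000; Yolanda's 10,000 share passes to Yolanda's issue.
Yolanda's share (10,000) is divided into 2 shares of 5,000: Desmond and Valentina each take 5,000.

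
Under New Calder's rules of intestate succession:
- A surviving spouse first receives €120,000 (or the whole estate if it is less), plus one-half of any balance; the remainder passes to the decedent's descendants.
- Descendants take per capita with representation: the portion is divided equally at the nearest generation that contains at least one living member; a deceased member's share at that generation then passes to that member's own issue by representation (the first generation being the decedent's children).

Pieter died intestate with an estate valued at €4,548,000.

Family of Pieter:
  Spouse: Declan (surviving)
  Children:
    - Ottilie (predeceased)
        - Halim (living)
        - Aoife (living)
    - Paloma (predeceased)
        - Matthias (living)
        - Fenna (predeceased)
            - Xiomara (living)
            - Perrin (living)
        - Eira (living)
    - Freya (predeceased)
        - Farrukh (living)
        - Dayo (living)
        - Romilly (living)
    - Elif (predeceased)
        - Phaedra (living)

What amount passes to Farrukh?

Farrukh receives €246,000.

Declan first takes €120,000, leaving a balance of €4,428,000. Declan then takes one-half of the balance (€2,214,000), for a total of €2,334,000. The remaining €2,214,000 passes to the descendants.
No child survives, so the initial division is made at the grandchildren's generation.
The descendants' portion (€2,214,000) is divided into 9 shares of €246,000: Halim, Aoife, Matthias, Eira, Farrukh, Dayo, Romilly, and Phaedra each take €246,000; Fenna's €246,000 share passes to Fenna's issue.
Fenna's share (€246,000) is divided into 2 shares of €123,000: Xiomara and Perrin each take €123,000.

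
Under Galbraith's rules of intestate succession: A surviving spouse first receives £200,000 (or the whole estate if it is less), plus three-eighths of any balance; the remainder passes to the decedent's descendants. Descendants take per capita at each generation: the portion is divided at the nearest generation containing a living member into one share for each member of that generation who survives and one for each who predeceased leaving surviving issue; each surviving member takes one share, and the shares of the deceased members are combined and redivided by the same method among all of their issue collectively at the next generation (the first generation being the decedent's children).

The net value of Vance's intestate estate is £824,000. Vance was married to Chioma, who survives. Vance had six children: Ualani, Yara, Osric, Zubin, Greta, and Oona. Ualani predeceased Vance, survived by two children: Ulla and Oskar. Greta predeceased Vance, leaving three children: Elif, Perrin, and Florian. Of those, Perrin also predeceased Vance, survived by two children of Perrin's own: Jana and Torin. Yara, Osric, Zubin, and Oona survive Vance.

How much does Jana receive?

Jana receives £13,000.

Chioma first takes £200,000, leaving a balance of £624,000. Chioma then takes three-eighths of the balance (£234,000), for a total of £434,000. The remaining £390,000 passes to the descendants.
The descendants' portion (£390,000) is divided at the children's generation into 6 shares of £65,000. Yara, Osric, Zubin, and Oona each take £65,000. The 2 shares of the deceased (Ualani and Greta) are combined into a pool of £130,000.
That pool (£130,000) is divided at the grandchildren's generation into 5 shares of £26,000. Ulla, Oskar, Elif, and Florian each take £26,000. The remaining share for the deceased Perrin (£26,000) is carried to the next generation.
That pool (£26,000) is divided at the great-grandchildren's generation equally among Jana and Torin: £13,000 each.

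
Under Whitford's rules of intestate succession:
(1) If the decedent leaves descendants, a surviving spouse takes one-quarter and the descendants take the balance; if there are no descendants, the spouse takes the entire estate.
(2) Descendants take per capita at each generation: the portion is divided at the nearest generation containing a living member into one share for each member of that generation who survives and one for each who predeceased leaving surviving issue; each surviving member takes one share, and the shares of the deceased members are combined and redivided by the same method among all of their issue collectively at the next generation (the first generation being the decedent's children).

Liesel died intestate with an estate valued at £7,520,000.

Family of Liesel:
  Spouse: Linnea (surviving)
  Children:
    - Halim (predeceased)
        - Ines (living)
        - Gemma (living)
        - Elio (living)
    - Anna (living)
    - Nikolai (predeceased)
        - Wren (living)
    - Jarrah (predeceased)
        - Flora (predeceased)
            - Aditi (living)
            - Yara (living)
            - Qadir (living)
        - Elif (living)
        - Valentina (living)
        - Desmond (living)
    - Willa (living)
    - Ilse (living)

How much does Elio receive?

Elio receives £352,500.

Linnea takes one-quarter of £7,520,000 = £1,880,000. The remaining £5,640,000 passes to the descendants.
The descendants' portion (£5,640,000) is divided at the children's generation into 6 shares of £940,000. Anna, Willa, and Ilse each take £940,000. The 3 shares of the deceased (Halim, Nikolai, and Jarrah) are combined into a pool of £2,820,000.
That pool (£2,820,000) is divided at the grandchildren's generation into 8 shares of £352,500. Ines, Gemma, Elio, Wren, Elif, Valentina, and Desmond each take £352,500. The remaining share for the deceased Flora (£352,500) is carried to the next generation.
That pool (£352,500) is divided at the great-grandchildren's generation equally among Aditi, Yara, and Qadir: £117,500 each.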